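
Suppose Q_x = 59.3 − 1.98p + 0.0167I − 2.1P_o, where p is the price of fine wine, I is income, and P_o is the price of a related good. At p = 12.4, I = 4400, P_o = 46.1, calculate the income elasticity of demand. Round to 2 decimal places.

6.44

At the given point, Q_x = 59.3 − 1.98(12.4) + 0.0167(4400) − 2.1(46.1) = 59.3 − 24.552 + 73.48 − 96.81 = 11.418.
∂Q_x/∂I = +0.0167, so E_I = 0.0167·(4400/11.418) ≈ 6.44.
E_I > 1: normal good (luxury).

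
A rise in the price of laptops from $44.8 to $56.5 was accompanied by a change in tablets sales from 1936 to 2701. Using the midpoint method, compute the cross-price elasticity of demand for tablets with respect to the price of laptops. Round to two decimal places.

1.43

%ΔQ_x = (2701 − 1936)/[(1936+2701)/2] = 765/2318.5 ≈ 0.3300.
%ΔP_y = (56.5 − 44.8)/[(44.8+56.5)/2] ≈ 0.2310.
E_xy = 0.3300/0.2310 ≈ 1.43.
E_xy > 0, so tablets and laptops are substitutes.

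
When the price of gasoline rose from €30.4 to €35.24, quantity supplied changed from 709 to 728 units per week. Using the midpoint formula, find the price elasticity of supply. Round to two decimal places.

0.18

%Δq = (728 − 709)/[(709 + 728)/2] = 19/718.5 ≈ 0.0264.
%Δp = (35.24 − 30.4)/[(30.4 + 35.24)/2] = 4.84/32.82 ≈ 0.1475.
Arc elasticity E = %Δq/%Δp ≈ 0.0264/0.1475 ≈ 0.18.
|E| < 1: supply is inelastic over this range.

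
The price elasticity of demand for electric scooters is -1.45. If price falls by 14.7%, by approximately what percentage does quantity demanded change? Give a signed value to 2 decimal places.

%ΔQ ≈ E × %ΔP = (-1.45) × (-14.7%) ≈ 21.32%.

21.32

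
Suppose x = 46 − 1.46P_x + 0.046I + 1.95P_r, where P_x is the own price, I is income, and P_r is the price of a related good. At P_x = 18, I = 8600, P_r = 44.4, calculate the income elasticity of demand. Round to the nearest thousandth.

Evaluating quantity at (P_x, I, P_r) gives x = 46 − 1.46(18) + 0.046(8600) + 1.95(44.4) = 46 − 26.28 + 395.6 + 86.58 = 501.9.
∂x/∂I = +0.046, so E_I = 0.046·(8600/501.9) ≈ 0.788.
E_I ∈ (0,1): normal good (necessity).

0.788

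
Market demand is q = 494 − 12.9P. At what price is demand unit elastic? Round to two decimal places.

For linear demand q = a − bP, E = −bP/(a − bP). |E| = 1 ⇒ bP = a − bP ⇒ P = a/(2b).
P = 494/(2·12.9) ≈ 19.15.

19.15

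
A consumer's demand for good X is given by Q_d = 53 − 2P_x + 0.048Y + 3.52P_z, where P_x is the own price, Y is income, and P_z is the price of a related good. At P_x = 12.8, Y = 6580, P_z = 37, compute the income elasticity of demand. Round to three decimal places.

Evaluating quantity at (P_x, Y, P_z) gives Q_d = 53 − 2(12.8) + 0.048(6580) + 3.52(37) = 53 − 25.6 + 315.84 + 130.24 = 473.48.
∂Q_d/∂Y = +0.048, so E_I = 0.048·(6580/473.48) ≈ 0.667.
E_I ∈ (0,1): normal good (necessity).

0.667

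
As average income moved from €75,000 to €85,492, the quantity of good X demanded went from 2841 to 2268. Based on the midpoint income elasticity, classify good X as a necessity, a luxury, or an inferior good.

inferior

%ΔQ = (2268 − 2841)/[(2841+2268)/2] = -573/2554.5 ≈ -0.2243.
%ΔI = (85,492 − 75,000)/[(75,000+85,492)/2] = 10492/80246 ≈ 0.1307.
E_I = %ΔQ/%ΔI ≈ -1.716.
E_I < 0: inferior good.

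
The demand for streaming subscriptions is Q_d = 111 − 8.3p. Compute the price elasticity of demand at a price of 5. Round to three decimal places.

-0.597

At p = 5, Q_d = 69.5.
dQ_d/dp = −8.3.
Point elasticity E = (dQ_d/dp)·(p/Q_d) = -8.3 × 5/69.5 ≈ -0.597.
|E| < 1, so demand is inelastic at this price.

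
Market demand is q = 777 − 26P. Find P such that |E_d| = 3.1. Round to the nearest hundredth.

Set −bP/(a − bP) = −3.1 ⇒ bP = 3.1(a − bP) ⇒ bP(1+3.1) = 3.1·a.
P = 3.1·777/(26·4.1) ≈ 22.60.

22.60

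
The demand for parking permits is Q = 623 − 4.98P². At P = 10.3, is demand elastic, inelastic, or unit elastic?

elastic

At P = 10.3, Q = 94.6718.
dQ/dP = −2·4.98·P = −102.588.
Point elasticity E = (dQ/dP)·(P/Q) = -102.588 × 10.3/94.6718 ≈ -11.161.
|E| ≈ 11.161 > 1, so demand is elastic.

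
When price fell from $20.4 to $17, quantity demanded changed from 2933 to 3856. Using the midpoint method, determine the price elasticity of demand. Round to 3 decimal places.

-1.496

%ΔQ = (3856 − 2933)/[(2933 + 3856)/2] = 923/3394.5 ≈ 0.2719.
%Δp = (17 − 20.4)/[(20.4 + 17)/2] = -3.4/18.7 ≈ -0.1818.
Arc elasticity E = %ΔQ/%Δp ≈ 0.2719/-0.1818 ≈ -1.496.
|E| > 1: demand is elastic over this range.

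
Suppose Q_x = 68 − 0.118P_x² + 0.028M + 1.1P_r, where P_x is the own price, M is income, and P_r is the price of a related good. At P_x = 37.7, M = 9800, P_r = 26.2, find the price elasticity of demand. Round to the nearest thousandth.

-1.648

Evaluating quantity at (P_x, M, P_r) gives Q_x = 68 − 0.118(37.7)² + 0.028(9800) + 1.1(26.2) = 68 − 167.7122 + 274.4 + 28.82 = 203.5078.
∂Q_x/∂P_x = −2·0.118·P_x = -8.8972, so E_p = -8.8972·(37.7/203.5078) ≈ -1.648.
|E_p| > 1: demand is elastic.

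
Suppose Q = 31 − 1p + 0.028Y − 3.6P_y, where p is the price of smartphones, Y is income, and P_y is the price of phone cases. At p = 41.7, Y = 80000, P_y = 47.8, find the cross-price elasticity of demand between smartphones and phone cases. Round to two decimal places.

-0.08

At the given point, Q = 31 − 1(41.7) + 0.028(80000) − 3.6(47.8) = 31 − 41.7 + 2240 − 172.08 = 2057.22.
∂Q/∂P_y = −3.6, so E_xy = -3.6·(47.8/2057.22) ≈ -0.08.
E_xy < 0: the goods are complements.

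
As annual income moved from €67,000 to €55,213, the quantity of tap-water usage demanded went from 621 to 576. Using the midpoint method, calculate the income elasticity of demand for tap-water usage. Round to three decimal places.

%ΔQ = (576 − 621)/[(621+576)/2] = -45/598.5 ≈ -0.0752.
%ΔY = (55,213 − 67,000)/[(67,000+55,213)/2] = -11787/61106.5 ≈ -0.1929.
E_I = %ΔQ/%ΔY ≈ 0.390.
E_I ∈ (0,1): normal good (necessity).

0.390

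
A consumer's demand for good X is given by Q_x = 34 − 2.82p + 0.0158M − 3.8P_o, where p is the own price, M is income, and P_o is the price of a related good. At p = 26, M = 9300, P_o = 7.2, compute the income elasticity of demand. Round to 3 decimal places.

Q_x = 34 − 2.82(26) + 0.0158(9300) − 3.8(7.2) = 34 − 73.32 + 146.94 − 27.36 = 80.26.
∂Q_x/∂M = +0.0158, so E_I = 0.0158·(9300/80.26) ≈ 1.831.
E_I > 1: normal good (luxury).

1.831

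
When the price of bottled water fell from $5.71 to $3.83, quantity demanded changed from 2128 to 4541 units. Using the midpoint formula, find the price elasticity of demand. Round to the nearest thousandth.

-1.836

%ΔQ = (4541 − 2128)/[(2128 + 4541)/2] = 2413/3334.5 ≈ 0.7236.
%ΔP = (3.83 − 5.71)/[(5.71 + 3.83)/2] = -1.88/4.77 ≈ -0.3941.
Arc elasticity E = %ΔQ/%ΔP ≈ 0.7236/-0.3941 ≈ -1.836.
|E| > 1: demand is elastic over this range.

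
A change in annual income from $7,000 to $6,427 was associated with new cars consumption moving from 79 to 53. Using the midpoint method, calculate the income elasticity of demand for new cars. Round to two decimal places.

4.62

%ΔQ = (53 − 79)/[(79+53)/2] = -26/66 ≈ -0.3939.
%ΔM = (6,427 − 7,000)/[(7,000+6,427)/2] = -573/6713.5 ≈ -0.0854.
E_I = %ΔQ/%ΔM ≈ 4.62.
E_I > 1: normal good (luxury).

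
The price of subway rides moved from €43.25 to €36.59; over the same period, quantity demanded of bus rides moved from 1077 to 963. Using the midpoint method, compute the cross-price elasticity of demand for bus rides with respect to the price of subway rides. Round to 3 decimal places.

%ΔQ_x = (963 − 1077)/[(1077+963)/2] = -114/1020 ≈ -0.1118.
%ΔP_y = (36.59 − 43.25)/[(43.25+36.59)/2] ≈ -0.1668.
E_xy = -0.1118/-0.1668 ≈ 0.670.
E_xy > 0, so bus rides and subway rides are substitutes.

0.670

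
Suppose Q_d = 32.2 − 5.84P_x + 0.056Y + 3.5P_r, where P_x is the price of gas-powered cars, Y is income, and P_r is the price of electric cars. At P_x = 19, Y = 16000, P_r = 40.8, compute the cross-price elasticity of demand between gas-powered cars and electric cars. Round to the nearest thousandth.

First evaluate Q_d: 32.2 − 5.84(19) + 0.056(16000) + 3.5(40.8) = 32.2 − 110.96 + 896 + 142.8 = 960.04.
∂Q_d/∂P_r = +3.5, so E_xy = 3.5·(40.8/960.04) ≈ 0.149.
E_xy > 0: the goods are substitutes.

0.149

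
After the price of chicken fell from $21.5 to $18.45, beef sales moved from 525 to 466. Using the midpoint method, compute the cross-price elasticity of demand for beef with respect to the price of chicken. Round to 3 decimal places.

0.780

%ΔQ_x = (466 − 525)/[(525+466)/2] = -59/495.5 ≈ -0.1191.
%ΔP_y = (18.45 − 21.5)/[(21.5+18.45)/2] ≈ -0.1527.
E_xy = -0.1191/-0.1527 ≈ 0.780.
E_xy > 0, so beef and chicken are substitutes.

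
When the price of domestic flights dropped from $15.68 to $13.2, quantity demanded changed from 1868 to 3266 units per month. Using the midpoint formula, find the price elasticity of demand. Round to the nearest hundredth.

%Δq = (3266 − 1868)/[(1868 + 3266)/2] = 1398/2567 ≈ 0.5446.
%ΔP = (13.2 − 15.68)/[(15.68 + 13.2)/2] = -2.48/14.44 ≈ -0.1717.
Arc elasticity E = %Δq/%ΔP ≈ 0.5446/-0.1717 ≈ -3.17.
|E| > 1: demand is elastic over this range.

-3.17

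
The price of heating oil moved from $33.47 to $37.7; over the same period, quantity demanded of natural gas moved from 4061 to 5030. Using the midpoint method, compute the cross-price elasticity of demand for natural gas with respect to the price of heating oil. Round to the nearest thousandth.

1.793

%ΔQ_x = (5030 − 4061)/[(4061+5030)/2] = 969/4545.5 ≈ 0.2132.
%ΔP_y = (37.7 − 33.47)/[(33.47+37.7)/2] ≈ 0.1189.
E_xy = 0.2132/0.1189 ≈ 1.793.
E_xy > 0, so natural gas and heating oil are substitutes.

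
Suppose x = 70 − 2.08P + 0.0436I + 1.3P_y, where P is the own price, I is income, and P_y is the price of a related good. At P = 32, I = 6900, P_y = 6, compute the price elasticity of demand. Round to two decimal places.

Evaluating quantity at (P, I, P_y) gives x = 70 − 2.08(32) + 0.0436(6900) + 1.3(6) = 70 − 66.56 + 300.84 + 7.8 = 312.08.
∂x/∂P = −2.08, so E_p = (−2.08)·(32/312.08) ≈ -0.21.
|E_p| < 1: demand is inelastic.

-0.21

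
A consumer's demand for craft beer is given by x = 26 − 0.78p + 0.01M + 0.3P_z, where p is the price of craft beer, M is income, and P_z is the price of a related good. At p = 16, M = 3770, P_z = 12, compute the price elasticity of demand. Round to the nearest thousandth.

-0.228

Evaluating quantity at (p, M, P_z) gives x = 26 − 0.78(16) + 0.01(3770) + 0.3(12) = 26 − 12.48 + 37.7 + 3.6 = 54.82.
∂x/∂p = −0.78, so E_p = (−0.78)·(16/54.82) ≈ -0.228.
|E_p| < 1: demand is inelastic.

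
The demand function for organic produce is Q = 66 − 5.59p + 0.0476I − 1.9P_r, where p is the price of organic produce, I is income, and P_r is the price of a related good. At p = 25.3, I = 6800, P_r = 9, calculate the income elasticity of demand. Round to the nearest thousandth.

Substituting, Q = 66 − 5.59(25.3) + 0.0476(6800) − 1.9(9) = 66 − 141.427 + 323.68 − 17.1 = 231.153.
∂Q/∂I = +0.0476, so E_I = 0.0476·(6800/231.153) ≈ 1.400.
E_I > 1: normal good (luxury).

1.400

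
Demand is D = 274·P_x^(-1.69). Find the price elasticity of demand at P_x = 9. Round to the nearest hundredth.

-1.69

For a Cobb–Douglas (constant-elasticity) form D = A·P_x^α·…, the elasticity with respect to P_x equals the exponent α at every point.
Here the exponent on P_x is -1.69, so the price elasticity of demand is -1.69.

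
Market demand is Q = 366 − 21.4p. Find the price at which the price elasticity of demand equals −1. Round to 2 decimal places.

For linear demand Q = a − bp, E = −bp/(a − bp). |E| = 1 ⇒ bp = a − bp ⇒ p = a/(2b).
p = 366/(2·21.4) ≈ 8.55.

8.55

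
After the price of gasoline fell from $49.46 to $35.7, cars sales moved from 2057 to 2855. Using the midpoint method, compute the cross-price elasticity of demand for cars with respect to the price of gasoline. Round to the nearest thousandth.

%ΔQ_x = (2855 − 2057)/[(2057+2855)/2] = 798/2456 ≈ 0.3249.
%ΔP_y = (35.7 − 49.46)/[(49.46+35.7)/2] ≈ -0.3232.
E_xy = 0.3249/-0.3232 ≈ -1.005.
E_xy < 0, so cars and gasoline are complements.

-1.005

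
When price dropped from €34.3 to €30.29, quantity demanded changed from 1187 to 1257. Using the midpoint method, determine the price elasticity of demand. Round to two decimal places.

%ΔQ = (1257 − 1187)/[(1187 + 1257)/2] = 70/1222 ≈ 0.0573.
%Δp = (30.29 − 34.3)/[(34.3 + 30.29)/2] = -4.01/32.295 ≈ -0.1242.
Arc elasticity E = %ΔQ/%Δp ≈ 0.0573/-0.1242 ≈ -0.46.
|E| < 1: demand is inelastic over this range.

-0.46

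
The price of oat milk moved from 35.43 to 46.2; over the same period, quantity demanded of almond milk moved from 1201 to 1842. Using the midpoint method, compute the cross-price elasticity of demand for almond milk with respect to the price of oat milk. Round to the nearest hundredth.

%ΔQ_x = (1842 − 1201)/[(1201+1842)/2] = 641/1521.5 ≈ 0.4213.
%ΔP_y = (46.2 − 35.43)/[(35.43+46.2)/2] ≈ 0.2639.
E_xy = 0.4213/0.2639 ≈ 1.60.
E_xy > 0, so almond milk and oat milk are substitutes.

1.60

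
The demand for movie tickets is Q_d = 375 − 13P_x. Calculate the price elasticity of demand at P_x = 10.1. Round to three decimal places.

-0.539

At P_x = 10.1, Q_d = 243.7.
dQ_d/dP_x = −13.
Point elasticity E = (dQ_d/dP_x)·(P_x/Q_d) = -13 × 10.1/243.7 ≈ -0.539.
|E| < 1, so demand is inelastic at this price.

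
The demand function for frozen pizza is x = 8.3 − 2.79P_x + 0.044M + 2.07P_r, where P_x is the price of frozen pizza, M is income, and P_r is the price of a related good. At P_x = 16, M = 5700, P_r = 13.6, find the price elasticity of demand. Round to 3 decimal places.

-0.184

x = 8.3 − 2.79(16) + 0.044(5700) + 2.07(13.6) = 8.3 − 44.64 + 250.8 + 28.152 = 242.612.
∂x/∂P_x = −2.79, so E_p = (−2.79)·(16/242.612) ≈ -0.184.
|E_p| < 1: demand is inelastic.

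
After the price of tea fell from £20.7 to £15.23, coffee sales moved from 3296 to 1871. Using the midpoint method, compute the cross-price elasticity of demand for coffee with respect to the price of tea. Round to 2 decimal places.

%ΔQ_x = (1871 − 3296)/[(3296+1871)/2] = -1425/2583.5 ≈ -0.5516.
%ΔP_y = (15.23 − 20.7)/[(20.7+15.23)/2] ≈ -0.3045.
E_xy = -0.5516/-0.3045 ≈ 1.81.
E_xy > 0, so coffee and tea are substitutes.

1.81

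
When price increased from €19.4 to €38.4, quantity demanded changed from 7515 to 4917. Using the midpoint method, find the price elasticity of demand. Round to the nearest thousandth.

-0.636

%ΔQ = (4917 − 7515)/[(7515 + 4917)/2] = -2598/6216 ≈ -0.4180.
%Δp = (38.4 − 19.4)/[(19.4 + 38.4)/2] = 19/28.9 ≈ 0.6574.
Arc elasticity E = %ΔQ/%Δp ≈ -0.4180/0.6574 ≈ -0.636.
|E| < 1: demand is inelastic over this range.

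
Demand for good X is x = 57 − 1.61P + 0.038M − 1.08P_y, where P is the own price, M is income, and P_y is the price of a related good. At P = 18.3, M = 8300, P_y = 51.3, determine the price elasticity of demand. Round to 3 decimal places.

Substituting, x = 57 − 1.61(18.3) + 0.038(8300) − 1.08(51.3) = 57 − 29.463 + 315.4 − 55.404 = 287.533.
∂x/∂P = −1.61, so E_p = (−1.61)·(18.3/287.533) ≈ -0.102.
|E_p| < 1: demand is inelastic.

-0.102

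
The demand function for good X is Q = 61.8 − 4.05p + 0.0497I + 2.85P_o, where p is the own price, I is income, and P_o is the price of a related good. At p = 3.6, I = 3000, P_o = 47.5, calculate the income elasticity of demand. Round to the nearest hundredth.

Q = 61.8 − 4.05(3.6) + 0.0497(3000) + 2.85(47.5) = 61.8 − 14.58 + 149.1 + 135.375 = 331.695.
∂Q/∂I = +0.0497, so E_I = 0.0497·(3000/331.695) ≈ 0.45.
E_I ∈ (0,1): normal good (necessity).

0.45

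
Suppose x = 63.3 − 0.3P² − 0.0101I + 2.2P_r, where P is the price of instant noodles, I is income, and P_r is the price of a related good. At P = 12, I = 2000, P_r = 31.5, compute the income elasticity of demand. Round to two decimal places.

At the given point, x = 63.3 − 0.3(12)² − 0.0101(2000) + 2.2(31.5) = 63.3 − 43.2 − 20.2 + 69.3 = 69.2.
∂x/∂I = −0.0101, so E_I = -0.0101·(2000/69.2) ≈ -0.29.
E_I < 0: inferior good.

-0.29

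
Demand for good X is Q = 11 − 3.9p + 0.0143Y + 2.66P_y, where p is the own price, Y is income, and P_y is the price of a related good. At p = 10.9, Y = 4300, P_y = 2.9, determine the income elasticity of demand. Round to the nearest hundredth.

Substituting, Q = 11 − 3.9(10.9) + 0.0143(4300) + 2.66(2.9) = 11 − 42.51 + 61.49 + 7.714 = 37.694.
∂Q/∂Y = +0.0143, so E_I = 0.0143·(4300/37.694) ≈ 1.63.
E_I > 1: normal good (luxury).

1.63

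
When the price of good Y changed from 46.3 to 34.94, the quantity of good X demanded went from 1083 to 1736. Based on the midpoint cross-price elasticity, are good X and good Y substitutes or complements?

complements

%ΔQ_x = (1736 − 1083)/[(1083+1736)/2] = 653/1409.5 ≈ 0.4633.
%ΔP_y = (34.94 − 46.3)/[(46.3+34.94)/2] ≈ -0.2797.
E_xy = 0.4633/-0.2797 ≈ -1.657.
E_xy < 0, so the goods are complements.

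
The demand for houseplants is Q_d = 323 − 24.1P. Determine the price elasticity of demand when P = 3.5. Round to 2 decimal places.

At P = 3.5, Q_d = 238.65.
dQ_d/dP = −24.1.
Point elasticity E = (dQ_d/dP)·(P/Q_d) = -24.1 × 3.5/238.65 ≈ -0.35.
|E| < 1, so demand is inelastic at this price.

-0.35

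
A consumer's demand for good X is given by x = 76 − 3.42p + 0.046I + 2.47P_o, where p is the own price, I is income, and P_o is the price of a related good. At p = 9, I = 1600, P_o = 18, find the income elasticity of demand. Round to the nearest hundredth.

First evaluate x: 76 − 3.42(9) + 0.046(1600) + 2.47(18) = 76 − 30.78 + 73.6 + 44.46 = 163.28.
∂x/∂I = +0.046, so E_I = 0.046·(1600/163.28) ≈ 0.45.
E_I ∈ (0,1): normal good (necessity).

0.45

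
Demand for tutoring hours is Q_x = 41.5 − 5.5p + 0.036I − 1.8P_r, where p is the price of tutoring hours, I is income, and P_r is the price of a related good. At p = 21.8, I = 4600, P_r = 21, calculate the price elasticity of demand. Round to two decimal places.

Substituting, Q_x = 41.5 − 5.5(21.8) + 0.036(4600) − 1.8(21) = 41.5 − 119.9 + 165.6 − 37.8 = 49.4.
∂Q_x/∂p = −5.5, so E_p = (−5.5)·(21.8/49.4) ≈ -2.43.
|E_p| > 1: demand is elastic.

-2.43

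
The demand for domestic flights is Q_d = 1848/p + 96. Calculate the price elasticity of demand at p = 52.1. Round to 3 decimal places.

-0.270

At p = 52.1, Q_d = 131.4702.
dQ_d/dp = −1848/p² = −0.6808.
Point elasticity E = (dQ_d/dp)·(p/Q_d) = -0.6808 × 52.1/131.4702 ≈ -0.270.
|E| < 1, so demand is inelastic at this price.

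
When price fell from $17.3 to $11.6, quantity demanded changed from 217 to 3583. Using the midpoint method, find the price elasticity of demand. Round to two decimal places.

-4.49

%Δq = (3583 − 217)/[(217 + 3583)/2] = 3366/1900 ≈ 1.7716.
%ΔP = (11.6 − 17.3)/[(17.3 + 11.6)/2] = -5.7/14.45 ≈ -0.3945.
Arc elasticity E = %Δq/%ΔP ≈ 1.7716/-0.3945 ≈ -4.49.
|E| > 1: demand is elastic over this range.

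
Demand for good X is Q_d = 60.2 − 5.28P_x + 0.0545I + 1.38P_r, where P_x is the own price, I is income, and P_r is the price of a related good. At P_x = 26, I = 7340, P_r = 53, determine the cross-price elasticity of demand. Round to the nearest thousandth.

0.185

First evaluate Q_d: 60.2 − 5.28(26) + 0.0545(7340) + 1.38(53) = 60.2 − 137.28 + 400.03 + 73.14 = 396.09.
∂Q_d/∂P_r = +1.38, so E_xy = 1.38·(53/396.09) ≈ 0.185.
E_xy > 0: the goods are substitutes.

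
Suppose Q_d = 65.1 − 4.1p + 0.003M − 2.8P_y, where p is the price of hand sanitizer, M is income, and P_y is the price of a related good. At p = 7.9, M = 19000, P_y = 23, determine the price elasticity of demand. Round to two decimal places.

Q_d = 65.1 − 4.1(7.9) + 0.003(19000) − 2.8(23) = 65.1 − 32.39 + 57 − 64.4 = 25.31.
∂Q_d/∂p = −4.1, so E_p = (−4.1)·(7.9/25.31) ≈ -1.28.
|E_p| > 1: demand is elastic.

-1.28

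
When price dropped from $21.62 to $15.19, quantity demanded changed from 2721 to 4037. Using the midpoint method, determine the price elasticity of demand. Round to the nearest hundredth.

%ΔQ = (4037 − 2721)/[(2721 + 4037)/2] = 1316/3379 ≈ 0.3895.
%ΔP = (15.19 − 21.62)/[(21.62 + 15.19)/2] = -6.43/18.405 ≈ -0.3494.
Arc elasticity E = %ΔQ/%ΔP ≈ 0.3895/-0.3494 ≈ -1.11.
|E| > 1: demand is elastic over this range.

-1.11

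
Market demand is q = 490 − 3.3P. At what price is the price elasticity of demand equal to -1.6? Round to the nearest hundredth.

Set −bP/(a − bP) = −1.6 ⇒ bP = 1.6(a − bP) ⇒ bP(1+1.6) = 1.6·a.
P = 1.6·490/(3.3·2.6) ≈ 91.38.

91.38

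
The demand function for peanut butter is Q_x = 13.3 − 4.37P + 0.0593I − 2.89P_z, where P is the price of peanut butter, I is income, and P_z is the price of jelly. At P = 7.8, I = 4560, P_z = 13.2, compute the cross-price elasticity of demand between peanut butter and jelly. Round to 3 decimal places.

-0.180

Substituting, Q_x = 13.3 − 4.37(7.8) + 0.0593(4560) − 2.89(13.2) = 13.3 − 34.086 + 270.408 − 38.148 = 211.474.
∂Q_x/∂P_z = −2.89, so E_xy = -2.89·(13.2/211.474) ≈ -0.180.
E_xy < 0: the goods are complements.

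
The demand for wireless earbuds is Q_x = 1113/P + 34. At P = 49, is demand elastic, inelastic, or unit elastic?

At P = 49, Q_x = 56.7143.
dQ_x/dP = −1113/P² = −0.4636.
Point elasticity E = (dQ_x/dP)·(P/Q_x) = -0.4636 × 49/56.7143 ≈ -0.401.
|E| ≈ 0.401 < 1, so demand is inelastic.

inelastic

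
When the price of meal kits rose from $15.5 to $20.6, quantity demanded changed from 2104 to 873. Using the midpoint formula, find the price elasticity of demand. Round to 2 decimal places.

-2.93

%ΔQ = (873 − 2104)/[(2104 + 873)/2] = -1231/1488.5 ≈ -0.8270.
%Δp = (20.6 − 15.5)/[(15.5 + 20.6)/2] = 5.1/18.05 ≈ 0.2825.
Arc elasticity E = %ΔQ/%Δp ≈ -0.8270/0.2825 ≈ -2.93.
|E| > 1: demand is elastic over this range.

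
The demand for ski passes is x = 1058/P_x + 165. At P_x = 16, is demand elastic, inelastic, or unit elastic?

At P_x = 16, x = 231.125.
dx/dP_x = −1058/P_x² = −4.1328.
Point elasticity E = (dx/dP_x)·(P_x/x) = -4.1328 × 16/231.125 ≈ -0.286.
|E| ≈ 0.286 < 1, so demand is inelastic.

inelastic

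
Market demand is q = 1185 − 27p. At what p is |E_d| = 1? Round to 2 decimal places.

21.94

For linear demand q = a − bp, E = −bp/(a − bp). |E| = 1 ⇒ bp = a − bp ⇒ p = a/(2b).
p = 1185/(2·27) ≈ 21.94.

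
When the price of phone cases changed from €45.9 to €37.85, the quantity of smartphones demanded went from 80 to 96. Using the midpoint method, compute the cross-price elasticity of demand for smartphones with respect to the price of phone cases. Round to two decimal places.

%ΔQ_x = (96 − 80)/[(80+96)/2] = 16/88 ≈ 0.1818.
%ΔP_y = (37.85 − 45.9)/[(45.9+37.85)/2] ≈ -0.1922.
E_xy = 0.1818/-0.1922 ≈ -0.95.
E_xy < 0, so smartphones and phone cases are complements.

-0.95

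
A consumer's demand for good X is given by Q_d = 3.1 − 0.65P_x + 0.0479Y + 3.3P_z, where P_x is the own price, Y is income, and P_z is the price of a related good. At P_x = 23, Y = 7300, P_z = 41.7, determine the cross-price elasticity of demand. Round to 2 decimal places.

Substituting, Q_d = 3.1 − 0.65(23) + 0.0479(7300) + 3.3(41.7) = 3.1 − 14.95 + 349.67 + 137.61 = 475.43.
∂Q_d/∂P_z = +3.3, so E_xy = 3.3·(41.7/475.43) ≈ 0.29.
E_xy > 0: the goods are substitutes.

0.29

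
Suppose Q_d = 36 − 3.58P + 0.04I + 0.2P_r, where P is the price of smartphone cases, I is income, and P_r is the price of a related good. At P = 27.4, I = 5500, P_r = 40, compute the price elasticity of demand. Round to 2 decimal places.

First evaluate Q_d: 36 − 3.58(27.4) + 0.04(5500) + 0.2(40) = 36 − 98.092 + 220 + 8 = 165.908.
∂Q_d/∂P = −3.58, so E_p = (−3.58)·(27.4/165.908) ≈ -0.59.
|E_p| < 1: demand is inelastic.

-0.59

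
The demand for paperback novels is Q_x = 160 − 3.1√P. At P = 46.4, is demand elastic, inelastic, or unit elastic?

At P = 46.4, Q_x = 138.8836.
dQ_x/dP = −3.1/(2√P) = −3.1/(2·6.8118).
Point elasticity E = (dQ_x/dP)·(P/Q_x) = -0.2275 × 46.4/138.8836 ≈ -0.076.
|E| ≈ 0.076 < 1, so demand is inelastic.

inelastic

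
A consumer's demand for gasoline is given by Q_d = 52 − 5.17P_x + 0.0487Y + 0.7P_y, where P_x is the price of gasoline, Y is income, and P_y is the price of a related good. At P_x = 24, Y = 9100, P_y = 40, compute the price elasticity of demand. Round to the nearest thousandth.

At the given point, Q_d = 52 − 5.17(24) + 0.0487(9100) + 0.7(40) = 52 − 124.08 + 443.17 + 28 = 399.09.
∂Q_d/∂P_x = −5.17, so E_p = (−5.17)·(24/399.09) ≈ -0.311.
|E_p| < 1: demand is inelastic.

-0.311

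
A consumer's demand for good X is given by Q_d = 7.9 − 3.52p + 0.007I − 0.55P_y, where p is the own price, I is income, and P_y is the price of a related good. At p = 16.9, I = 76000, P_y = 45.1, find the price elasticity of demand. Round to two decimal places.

Q_d = 7.9 − 3.52(16.9) + 0.007(76000) − 0.55(45.1) = 7.9 − 59.488 + 532 − 24.805 = 455.607.
∂Q_d/∂p = −3.52, so E_p = (−3.52)·(16.9/455.607) ≈ -0.13.
|E_p| < 1: demand is inelastic.

-0.13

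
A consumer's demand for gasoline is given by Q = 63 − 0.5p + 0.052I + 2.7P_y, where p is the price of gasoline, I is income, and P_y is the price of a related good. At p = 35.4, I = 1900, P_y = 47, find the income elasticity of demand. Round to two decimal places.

0.36

Q = 63 − 0.5(35.4) + 0.052(1900) + 2.7(47) = 63 − 17.7 + 98.8 + 126.9 = 271.
∂Q/∂I = +0.052, so E_I = 0.052·(1900/271) ≈ 0.36.
E_I ∈ (0,1): normal good (necessity).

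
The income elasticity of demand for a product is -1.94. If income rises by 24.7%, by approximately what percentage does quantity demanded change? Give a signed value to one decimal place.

%ΔQ ≈ E × %ΔI = (-1.94) × (24.7%) ≈ -47.9%.

-47.9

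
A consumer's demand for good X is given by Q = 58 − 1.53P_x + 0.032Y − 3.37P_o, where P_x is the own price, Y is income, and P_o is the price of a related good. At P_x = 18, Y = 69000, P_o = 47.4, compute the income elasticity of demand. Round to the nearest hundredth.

Evaluating quantity at (P_x, Y, P_o) gives Q = 58 − 1.53(18) + 0.032(69000) − 3.37(47.4) = 58 − 27.54 + 2208 − 159.738 = 2078.722.
∂Q/∂Y = +0.032, so E_I = 0.032·(69000/2078.722) ≈ 1.06.
E_I > 1: normal good (luxury).

1.06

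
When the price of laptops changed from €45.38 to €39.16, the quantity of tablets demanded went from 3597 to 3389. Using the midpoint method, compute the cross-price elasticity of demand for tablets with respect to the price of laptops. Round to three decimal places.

%ΔQ_x = (3389 − 3597)/[(3597+3389)/2] = -208/3493 ≈ -0.0595.
%ΔP_y = (39.16 − 45.38)/[(45.38+39.16)/2] ≈ -0.1471.
E_xy = -0.0595/-0.1471 ≈ 0.405.
E_xy > 0, so tablets and laptops are substitutes.

0.405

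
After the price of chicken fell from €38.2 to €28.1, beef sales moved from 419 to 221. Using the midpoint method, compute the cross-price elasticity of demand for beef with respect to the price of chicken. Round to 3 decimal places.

2.031

%ΔQ_x = (221 − 419)/[(419+221)/2] = -198/320 ≈ -0.6188.
%ΔP_y = (28.1 − 38.2)/[(38.2+28.1)/2] ≈ -0.3047.
E_xy = -0.6188/-0.3047 ≈ 2.031.
E_xy > 0, so beef and chicken are substitutes.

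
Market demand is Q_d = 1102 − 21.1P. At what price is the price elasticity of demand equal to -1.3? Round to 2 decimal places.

29.52

Set −bP/(a − bP) = −1.3 ⇒ bP = 1.3(a − bP) ⇒ bP(1+1.3) = 1.3·a.
P = 1.3·1102/(21.1·2.3) ≈ 29.52.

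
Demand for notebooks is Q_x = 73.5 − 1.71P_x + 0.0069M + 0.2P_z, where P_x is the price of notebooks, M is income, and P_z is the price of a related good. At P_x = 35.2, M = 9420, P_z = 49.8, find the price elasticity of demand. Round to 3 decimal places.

At the given point, Q_x = 73.5 − 1.71(35.2) + 0.0069(9420) + 0.2(49.8) = 73.5 − 60.192 + 64.998 + 9.96 = 88.266.
∂Q_x/∂P_x = −1.71, so E_p = (−1.71)·(35.2/88.266) ≈ -0.682.
|E_p| < 1: demand is inelastic.

-0.682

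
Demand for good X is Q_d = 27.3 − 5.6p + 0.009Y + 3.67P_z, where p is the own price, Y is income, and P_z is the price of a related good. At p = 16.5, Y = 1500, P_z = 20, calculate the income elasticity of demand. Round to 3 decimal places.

First evaluate Q_d: 27.3 − 5.6(16.5) + 0.009(1500) + 3.67(20) = 27.3 − 92.4 + 13.5 + 73.4 = 21.8.
∂Q_d/∂Y = +0.009, so E_I = 0.009·(1500/21.8) ≈ 0.619.
E_I ∈ (0,1): normal good (necessity).

0.619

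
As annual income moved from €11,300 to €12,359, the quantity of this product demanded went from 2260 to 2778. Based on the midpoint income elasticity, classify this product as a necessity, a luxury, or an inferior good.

luxury

%ΔQ = (2778 − 2260)/[(2260+2778)/2] = 518/2519 ≈ 0.2056.
%ΔY = (12,359 − 11,300)/[(11,300+12,359)/2] = 1059/11829.5 ≈ 0.0895.
E_I = %ΔQ/%ΔY ≈ 2.297.
E_I > 1: normal good (luxury).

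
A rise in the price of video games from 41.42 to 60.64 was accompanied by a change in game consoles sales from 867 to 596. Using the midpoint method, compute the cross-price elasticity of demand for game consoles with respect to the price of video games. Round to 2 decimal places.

%ΔQ_x = (596 − 867)/[(867+596)/2] = -271/731.5 ≈ -0.3705.
%ΔP_y = (60.64 − 41.42)/[(41.42+60.64)/2] ≈ 0.3766.
E_xy = -0.3705/0.3766 ≈ -0.98.
E_xy < 0, so game consoles and video games are complements.

-0.98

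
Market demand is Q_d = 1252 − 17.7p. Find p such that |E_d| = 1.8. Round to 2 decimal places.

Set −bp/(a − bp) = −1.8 ⇒ bp = 1.8(a − bp) ⇒ bp(1+1.8) = 1.8·a.
p = 1.8·1252/(17.7·2.8) ≈ 45.47.

45.47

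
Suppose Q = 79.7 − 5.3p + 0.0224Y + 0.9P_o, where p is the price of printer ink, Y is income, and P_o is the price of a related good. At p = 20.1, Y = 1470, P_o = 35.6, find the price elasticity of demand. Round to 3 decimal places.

-2.793

Substituting, Q = 79.7 − 5.3(20.1) + 0.0224(1470) + 0.9(35.6) = 79.7 − 106.53 + 32.928 + 32.04 = 38.138.
∂Q/∂p = −5.3, so E_p = (−5.3)·(20.1/38.138) ≈ -2.793.
|E_p| > 1: demand is elastic.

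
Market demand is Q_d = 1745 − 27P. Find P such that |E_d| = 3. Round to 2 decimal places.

48.47

Set −bP/(a − bP) = −3 ⇒ bP = 3(a − bP) ⇒ bP(1+3) = 3·a.
P = 3·1745/(27·4) ≈ 48.47.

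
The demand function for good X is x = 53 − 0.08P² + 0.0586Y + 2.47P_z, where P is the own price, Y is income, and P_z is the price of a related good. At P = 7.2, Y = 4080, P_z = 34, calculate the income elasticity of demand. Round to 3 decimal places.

0.643

x = 53 − 0.08(7.2)² + 0.0586(4080) + 2.47(34) = 53 − 4.1472 + 239.088 + 83.98 = 371.9208.
∂x/∂Y = +0.0586, so E_I = 0.0586·(4080/371.9208) ≈ 0.643.
E_I ∈ (0,1): normal good (necessity).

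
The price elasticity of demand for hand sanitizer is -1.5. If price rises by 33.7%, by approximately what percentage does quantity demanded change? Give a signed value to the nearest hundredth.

%ΔQ ≈ E × %ΔP = (-1.5) × (33.7%) = -50.55%.

-50.55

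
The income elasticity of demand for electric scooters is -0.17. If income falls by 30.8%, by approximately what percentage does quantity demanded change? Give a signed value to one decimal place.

5.2

%ΔQ ≈ E × %ΔI = (-0.17) × (-30.8%) ≈ 5.2%.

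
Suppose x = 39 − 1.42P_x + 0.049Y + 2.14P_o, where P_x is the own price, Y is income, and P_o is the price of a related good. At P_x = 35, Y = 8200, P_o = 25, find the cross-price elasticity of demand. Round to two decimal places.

0.12

At the given point, x = 39 − 1.42(35) + 0.049(8200) + 2.14(25) = 39 − 49.7 + 401.8 + 53.5 = 444.6.
∂x/∂P_o = +2.14, so E_xy = 2.14·(25/444.6) ≈ 0.12.
E_xy > 0: the goods are substitutes.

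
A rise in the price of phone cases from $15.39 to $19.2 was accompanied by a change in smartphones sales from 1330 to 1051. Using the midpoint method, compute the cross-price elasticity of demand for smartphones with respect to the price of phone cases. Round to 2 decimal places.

-1.06

%ΔQ_x = (1051 − 1330)/[(1330+1051)/2] = -279/1190.5 ≈ -0.2344.
%ΔP_y = (19.2 − 15.39)/[(15.39+19.2)/2] ≈ 0.2203.
E_xy = -0.2344/0.2203 ≈ -1.06.
E_xy < 0, so smartphones and phone cases are complements.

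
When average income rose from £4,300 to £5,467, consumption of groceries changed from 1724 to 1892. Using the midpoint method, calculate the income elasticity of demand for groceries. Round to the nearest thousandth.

0.389

%ΔQ = (1892 − 1724)/[(1724+1892)/2] = 168/1808 ≈ 0.0929.
%ΔI = (5,467 − 4,300)/[(4,300+5,467)/2] = 1167/4883.5 ≈ 0.2390.
E_I = %ΔQ/%ΔI ≈ 0.389.
E_I ∈ (0,1): normal good (necessity).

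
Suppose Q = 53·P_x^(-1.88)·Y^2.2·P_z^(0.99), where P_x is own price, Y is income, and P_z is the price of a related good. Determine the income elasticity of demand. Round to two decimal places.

2.20

For a Cobb–Douglas (constant-elasticity) form Q = A·Y^α·…, the elasticity with respect to Y equals the exponent α at every point.
Here the exponent on Y is 2.2, so the income elasticity of demand is 2.20.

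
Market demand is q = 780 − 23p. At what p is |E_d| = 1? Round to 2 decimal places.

For linear demand q = a − bp, E = −bp/(a − bp). |E| = 1 ⇒ bp = a − bp ⇒ p = a/(2b).
p = 780/(2·23) ≈ 16.96.

16.96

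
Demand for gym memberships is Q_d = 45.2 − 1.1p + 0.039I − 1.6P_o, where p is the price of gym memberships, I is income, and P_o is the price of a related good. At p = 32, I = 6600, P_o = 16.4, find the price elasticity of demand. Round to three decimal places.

-0.146

Substituting, Q_d = 45.2 − 1.1(32) + 0.039(6600) − 1.6(16.4) = 45.2 − 35.2 + 257.4 − 26.24 = 241.16.
∂Q_d/∂p = −1.1, so E_p = (−1.1)·(32/241.16) ≈ -0.146.
|E_p| < 1: demand is inelastic.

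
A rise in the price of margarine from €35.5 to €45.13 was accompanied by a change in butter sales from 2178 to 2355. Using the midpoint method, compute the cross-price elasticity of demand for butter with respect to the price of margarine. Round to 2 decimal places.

0.33

%ΔQ_x = (2355 − 2178)/[(2178+2355)/2] = 177/2266.5 ≈ 0.0781.
%ΔP_y = (45.13 − 35.5)/[(35.5+45.13)/2] ≈ 0.2389.
E_xy = 0.0781/0.2389 ≈ 0.33.
E_xy > 0, so butter and margarine are substitutes.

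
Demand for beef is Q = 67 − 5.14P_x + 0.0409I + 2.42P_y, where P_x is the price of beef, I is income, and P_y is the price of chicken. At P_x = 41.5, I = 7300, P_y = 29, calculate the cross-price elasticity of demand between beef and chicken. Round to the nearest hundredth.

0.32

Substituting, Q = 67 − 5.14(41.5) + 0.0409(7300) + 2.42(29) = 67 − 213.31 + 298.57 + 70.18 = 222.44.
∂Q/∂P_y = +2.42, so E_xy = 2.42·(29/222.44) ≈ 0.32.
E_xy > 0: the goods are substitutes.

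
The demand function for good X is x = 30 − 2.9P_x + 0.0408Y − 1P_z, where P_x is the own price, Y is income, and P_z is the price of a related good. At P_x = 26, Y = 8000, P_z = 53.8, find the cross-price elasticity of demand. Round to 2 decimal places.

-0.24

Substituting, x = 30 − 2.9(26) + 0.0408(8000) − 1(53.8) = 30 − 75.4 + 326.4 − 53.8 = 227.2.
∂x/∂P_z = −1, so E_xy = -1·(53.8/227.2) ≈ -0.24.
E_xy < 0: the goods are complements.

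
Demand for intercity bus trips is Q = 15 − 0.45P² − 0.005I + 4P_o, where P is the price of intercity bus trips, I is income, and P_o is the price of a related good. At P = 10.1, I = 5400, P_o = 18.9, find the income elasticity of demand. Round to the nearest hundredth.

-1.53

At the given point, Q = 15 − 0.45(10.1)² − 0.005(5400) + 4(18.9) = 15 − 45.9045 − 27 + 75.6 = 17.6955.
∂Q/∂I = −0.005, so E_I = -0.005·(5400/17.6955) ≈ -1.53.
E_I < 0: inferior good.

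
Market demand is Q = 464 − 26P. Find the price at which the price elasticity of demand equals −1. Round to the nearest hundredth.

For linear demand Q = a − bP, E = −bP/(a − bP). |E| = 1 ⇒ bP = a − bP ⇒ P = a/(2b).
P = 464/(2·26) ≈ 8.92.

8.92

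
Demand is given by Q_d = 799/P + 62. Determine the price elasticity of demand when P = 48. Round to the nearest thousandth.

At P = 48, Q_d = 78.6458.
dQ_d/dP = −799/P² = −0.3468.
Point elasticity E = (dQ_d/dP)·(P/Q_d) = -0.3468 × 48/78.6458 ≈ -0.212.
|E| < 1, so demand is inelastic at this price.

-0.212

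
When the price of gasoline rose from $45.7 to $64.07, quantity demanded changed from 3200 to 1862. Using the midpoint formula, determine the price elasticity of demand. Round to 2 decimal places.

-1.58

%Δq = (1862 − 3200)/[(3200 + 1862)/2] = -1338/2531 ≈ -0.5286.
%ΔP = (64.07 − 45.7)/[(45.7 + 64.07)/2] = 18.37/54.885 ≈ 0.3347.
Arc elasticity E = %Δq/%ΔP ≈ -0.5286/0.3347 ≈ -1.58.
|E| > 1: demand is elastic over this range.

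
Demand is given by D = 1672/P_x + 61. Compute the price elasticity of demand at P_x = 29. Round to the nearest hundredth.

At P_x = 29, D = 118.6552.
dD/dP_x = −1672/P_x² = −1.9881.
Point elasticity E = (dD/dP_x)·(P_x/D) = -1.9881 × 29/118.6552 ≈ -0.49.
|E| < 1, so demand is inelastic at this price.

-0.49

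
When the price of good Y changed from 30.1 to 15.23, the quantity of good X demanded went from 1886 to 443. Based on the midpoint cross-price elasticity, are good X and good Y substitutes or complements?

substitutes

%ΔQ_x = (443 − 1886)/[(1886+443)/2] = -1443/1164.5 ≈ -1.2392.
%ΔP_y = (15.23 − 30.1)/[(30.1+15.23)/2] ≈ -0.6561.
E_xy = -1.2392/-0.6561 ≈ 1.889.
E_xy > 0, so the goods are substitutes.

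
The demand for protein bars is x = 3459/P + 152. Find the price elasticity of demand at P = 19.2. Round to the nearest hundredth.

At P = 19.2, x = 332.1563.
dx/dP = −3459/P² = −9.3831.
Point elasticity E = (dx/dP)·(P/x) = -9.3831 × 19.2/332.1563 ≈ -0.54.
|E| < 1, so demand is inelastic at this price.

-0.54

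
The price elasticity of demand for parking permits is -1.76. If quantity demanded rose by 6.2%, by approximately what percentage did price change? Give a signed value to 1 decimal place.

-3.5

%ΔQ ≈ E × %ΔP ⇒ %ΔP = %ΔQ / E = (6.2%)/(-1.76) ≈ -3.5%.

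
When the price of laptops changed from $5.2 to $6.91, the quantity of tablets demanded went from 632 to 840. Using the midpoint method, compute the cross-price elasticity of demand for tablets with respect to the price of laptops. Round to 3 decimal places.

%ΔQ_x = (840 − 632)/[(632+840)/2] = 208/736 ≈ 0.2826.
%ΔP_y = (6.91 − 5.2)/[(5.2+6.91)/2] ≈ 0.2824.
E_xy = 0.2826/0.2824 ≈ 1.001.
E_xy > 0, so tablets and laptops are substitutes.

1.001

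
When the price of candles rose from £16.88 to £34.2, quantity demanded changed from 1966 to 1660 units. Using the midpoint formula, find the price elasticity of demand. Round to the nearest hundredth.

-0.25

%Δq = (1660 − 1966)/[(1966 + 1660)/2] = -306/1813 ≈ -0.1688.
%Δp = (34.2 − 16.88)/[(16.88 + 34.2)/2] = 17.32/25.54 ≈ 0.6782.
Arc elasticity E = %Δq/%Δp ≈ -0.1688/0.6782 ≈ -0.25.
|E| < 1: demand is inelastic over this range.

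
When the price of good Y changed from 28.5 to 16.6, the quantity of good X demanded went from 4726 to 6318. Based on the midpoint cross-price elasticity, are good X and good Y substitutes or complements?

%ΔQ_x = (6318 − 4726)/[(4726+6318)/2] = 1592/5522 ≈ 0.2883.
%ΔP_y = (16.6 − 28.5)/[(28.5+16.6)/2] ≈ -0.5277.
E_xy = 0.2883/-0.5277 ≈ -0.546.
E_xy < 0, so the goods are complements.

complements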